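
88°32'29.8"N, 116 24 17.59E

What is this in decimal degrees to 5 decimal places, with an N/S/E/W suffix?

88.54161° N, 116.40489° E

φ: 88 + 32/60 + 29.8/3600 = 88.541611
λ: 116° + 24/60 + 17.59/3600 = 116 + 0.400000 + 0.004886 = 116.404886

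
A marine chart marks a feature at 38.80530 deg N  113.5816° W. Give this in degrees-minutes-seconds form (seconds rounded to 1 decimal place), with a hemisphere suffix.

Latitude: whole degrees 38; 48.31800′ → 48′ and 19.080″
Lon: whole degrees 113; 34.89600′ → 34′ and 53.760″

38°48′19.1″ N, 113°34′53.8″ W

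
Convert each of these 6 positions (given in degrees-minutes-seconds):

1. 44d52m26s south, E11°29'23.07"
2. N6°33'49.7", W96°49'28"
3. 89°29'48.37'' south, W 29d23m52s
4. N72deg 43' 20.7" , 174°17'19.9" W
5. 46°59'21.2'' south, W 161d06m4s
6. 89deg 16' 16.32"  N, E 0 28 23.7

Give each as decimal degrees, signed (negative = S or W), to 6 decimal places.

1. -44.873889, 11.489742
2. 6.563806, -96.824444
3. -89.496769, -29.397778
4. 72.722417, -174.288861
5. -46.989222, -161.101111
6. 89.271200, 0.473250

Point 1:
  Lat: 44° + 52/60 + 26/3600 = 44 + 0.866667 + 0.007222 = 44.8738889
  S → negative
  λ: 29′ + 23.07″ = 29.38450′; 11 + 29.38450/60 = 11.4897417
  E ⇒ keep positive
Point 2:
  Lat: 6° + 33/60 + 49.7/3600 = 6 + 0.550000 + 0.013806 = 6.5638056
  N ⇒ keep positive
  λ: 96° + 49/60 + 28/3600 = 96 + 0.816667 + 0.007778 = 96.8244444
  W → negative
Point 3:
  φ: 89 + 29/60 + 48.37/3600 = 89.4967694
  S → negative
  λ: 29° + 23/60 + 52/3600 = 29 + 0.383333 + 0.014444 = 29.3977778
  hemisphere W, so the sign is −
Point 4:
  φ: 72° + 43/60 + 20.7/3600 = 72 + 0.716667 + 0.005750 = 72.7224167
  N ⇒ keep positive
  Longitude: 174 + 17/60 + 19.9/3600 = 174.2888611
  W ⇒ negate
Point 5:
  Lat: 59′ + 21.2″ = 59.35333′; 46 + 59.35333/60 = 46.9892222
  S → negative
  Lon: 6′ + 4″ = 6.06667′; 161 + 6.06667/60 = 161.1011111
  W ⇒ negate
Point 6:
  φ: 16′ + 16.32″ = 16.27200′; 89 + 16.27200/60 = 89.2712000
  N → positive
  Longitude: 0° + 28/60 + 23.7/3600 = 0 + 0.466667 + 0.006583 = 0.4732500
  E → positive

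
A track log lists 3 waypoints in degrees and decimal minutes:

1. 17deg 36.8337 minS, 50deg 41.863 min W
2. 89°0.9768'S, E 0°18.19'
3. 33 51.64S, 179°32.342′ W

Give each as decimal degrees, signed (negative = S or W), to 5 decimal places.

Point 1:
  φ: 36.8337′ = 0.613895°; total 17.613895
  S ⇒ negate
  Lon: 50 + 41.863/60 = 50.697717
  W ⇒ negate
Point 2:
  Latitude: 0.9768′ = 0.016280°; total 89.016280
  S → negative
  Lon: 0 + 18.19/60 = 0.303167
  E ⇒ keep positive
Point 3:
  Latitude: 33 + 51.64/60 = 33.860667
  hemisphere S, so the sign is −
  Longitude: 179 + 32.342/60 = 179.539033
  hemisphere W, so the sign is −

1. -17.61390, -50.69772
2. -89.01628, 0.30317
3. -33.86067, -179.53903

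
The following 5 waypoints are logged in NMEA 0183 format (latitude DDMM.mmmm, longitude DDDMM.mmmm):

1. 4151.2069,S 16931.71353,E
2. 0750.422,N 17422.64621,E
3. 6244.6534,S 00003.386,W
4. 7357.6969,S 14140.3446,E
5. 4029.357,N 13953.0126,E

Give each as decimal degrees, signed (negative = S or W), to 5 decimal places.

1. -41.85345, 169.52856
2. 7.84037, 174.37744
3. -62.74422, -0.05643
4. -73.96162, 141.67241
5. 40.48928, 139.88354

Point 1:
  Lat: degrees = first 2 digits = 41, minutes = 51.2069; 41 + 51.2069/60 = 41.853448
  S → negative
  Lon: degrees = first 3 digits = 169, minutes = 31.71353; 169 + 31.71353/60 = 169.528559
  E → positive
Point 2:
  φ: degrees = first 2 digits = 7, minutes = 50.422; 7 + 50.422/60 = 7.840367
  N ⇒ keep positive
  λ: split at 3 digits → 174° and 22.64621′; 174 + 22.64621/60 = 174.377437
  E ⇒ keep positive
Point 3:
  Latitude: split at 2 digits → 62° and 44.6534′; 62 + 44.6534/60 = 62.744223
  hemisphere S, so the sign is −
  Longitude: degrees = first 3 digits = 0, minutes = 3.386; 0 + 3.386/60 = 0.056433
  W ⇒ negate
Point 4:
  Latitude: split at 2 digits → 73° and 57.6969′; 73 + 57.6969/60 = 73.961615
  S → negative
  Longitude: degrees = first 3 digits = 141, minutes = 40.3446; 141 + 40.3446/60 = 141.672410
  E ⇒ keep positive
Point 5:
  φ: split at 2 digits → 40° and 29.357′; 40 + 29.357/60 = 40.489283
  N ⇒ keep positive
  Longitude: split at 3 digits → 139° and 53.0126′; 139 + 53.0126/60 = 139.883543
  E → positive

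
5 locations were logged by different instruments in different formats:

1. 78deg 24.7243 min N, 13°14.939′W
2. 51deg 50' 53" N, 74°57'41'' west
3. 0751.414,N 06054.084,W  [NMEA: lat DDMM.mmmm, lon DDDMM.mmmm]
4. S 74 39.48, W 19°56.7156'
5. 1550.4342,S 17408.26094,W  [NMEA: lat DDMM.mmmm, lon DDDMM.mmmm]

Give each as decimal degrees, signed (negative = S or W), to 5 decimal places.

1. 78.41207, -13.24898
2. 51.84806, -74.96139
3. 7.85690, -60.90140
4. -74.65800, -19.94526
5. -15.84057, -174.13768

Point 1:
  Lat: 78 + 24.7243/60 = 78.412072
  N → positive
  λ: 13 + 14.939/60 = 13.248983
  hemisphere W, so the sign is −
Point 2:
  φ: 50′ + 53″ = 50.88333′; 51 + 50.88333/60 = 51.848056
  N → positive
  Lon: 74° + 57/60 + 41/3600 = 74 + 0.950000 + 0.011389 = 74.961389
  W → negative
Point 3:
  Lat: split at 2 digits → 07° and 51.414′; 7 + 51.414/60 = 7.856900
  N ⇒ keep positive
  Lon: degrees = first 3 digits = 60, minutes = 54.084; 60 + 54.084/60 = 60.901400
  W ⇒ negate
Point 4:
  Lat: 39.48′ = 0.658000°; total 74.658000
  S ⇒ negate
  Longitude: 56.7156′ = 0.945260°; total 19.945260
  W ⇒ negate
Point 5:
  Lat: degrees = first 2 digits = 15, minutes = 50.4342; 15 + 50.4342/60 = 15.840570
  S → negative
  Longitude: split at 3 digits → 174° and 8.26094′; 174 + 8.26094/60 = 174.137682
  W ⇒ negate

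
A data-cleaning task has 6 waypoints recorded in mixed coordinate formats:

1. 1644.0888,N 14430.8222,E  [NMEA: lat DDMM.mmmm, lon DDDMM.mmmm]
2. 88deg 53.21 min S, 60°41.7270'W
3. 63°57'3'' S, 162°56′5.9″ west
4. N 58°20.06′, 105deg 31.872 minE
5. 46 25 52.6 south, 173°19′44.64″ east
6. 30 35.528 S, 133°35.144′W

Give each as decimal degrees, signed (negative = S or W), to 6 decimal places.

1. 16.734813, 144.513703
2. -88.886833, -60.695450
3. -63.950833, -162.934972
4. 58.334333, 105.531200
5. -46.431278, 173.329067
6. -30.592133, -133.585733

Point 1:
  Latitude: degrees = first 2 digits = 16, minutes = 44.0888; 16 + 44.0888/60 = 16.7348133
  N → positive
  Longitude: degrees = first 3 digits = 144, minutes = 30.8222; 144 + 30.8222/60 = 144.5137033
  E ⇒ keep positive
Point 2:
  Lat: 53.21′ = 0.886833°; total 88.8868333
  hemisphere S, so the sign is −
  λ: 60 + 41.727/60 = 60.6954500
  W → negative
Point 3:
  Latitude: 63 + 57/60 + 3/3600 = 63.9508333
  hemisphere S, so the sign is −
  Lon: 162 + 56/60 + 5.9/3600 = 162.9349722
  W ⇒ negate
Point 4:
  φ: 58 + 20.06/60 = 58.3343333
  N ⇒ keep positive
  Lon: 31.872′ = 0.531200°; total 105.5312000
  E → positive
Point 5:
  Lat: 25′ + 52.6″ = 25.87667′; 46 + 25.87667/60 = 46.4312778
  S → negative
  Lon: 19′ + 44.64″ = 19.74400′; 173 + 19.74400/60 = 173.3290667
  E → positive
Point 6:
  Latitude: 30 + 35.528/60 = 30.5921333
  S → negative
  λ: 35.144′ = 0.585733°; total 133.5857333
  hemisphere W, so the sign is −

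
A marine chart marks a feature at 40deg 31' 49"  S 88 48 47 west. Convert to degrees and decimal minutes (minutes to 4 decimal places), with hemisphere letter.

Latitude: seconds/60 = 0.81667; minutes = 31 + 0.81667 = 31.816667
Lon: 48 + 47/60 = 48.783333′

40° 31.8167′ S, 88° 48.7833′ W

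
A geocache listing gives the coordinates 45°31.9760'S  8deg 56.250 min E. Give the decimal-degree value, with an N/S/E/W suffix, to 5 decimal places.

45.53293° S, 8.93750° E

Lat: 31.976′ = 0.532933°; total 45.532933
λ: 56.25′ = 0.937500°; total 8.937500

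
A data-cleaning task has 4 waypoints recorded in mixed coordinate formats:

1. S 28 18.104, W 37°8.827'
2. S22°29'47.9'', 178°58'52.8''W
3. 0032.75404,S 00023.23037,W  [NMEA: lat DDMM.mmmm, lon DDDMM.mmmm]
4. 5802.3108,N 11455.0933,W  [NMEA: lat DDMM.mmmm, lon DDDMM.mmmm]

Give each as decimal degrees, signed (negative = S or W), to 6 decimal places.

1. -28.301733, -37.147117
2. -22.496639, -178.981333
3. -0.545901, -0.387173
4. 58.038513, -114.918222

Point 1:
  Latitude: 18.104′ = 0.301733°; total 28.3017333
  hemisphere S, so the sign is −
  Longitude: 8.827′ = 0.147117°; total 37.1471167
  hemisphere W, so the sign is −
Point 2:
  Latitude: 22° + 29/60 + 47.9/3600 = 22 + 0.483333 + 0.013306 = 22.4966389
  S ⇒ negate
  Lon: 58′ + 52.8″ = 58.88000′; 178 + 58.88000/60 = 178.9813333
  hemisphere W, so the sign is −
Point 3:
  φ: degrees = first 2 digits = 0, minutes = 32.75404; 0 + 32.75404/60 = 0.5459007
  S → negative
  Lon: split at 3 digits → 000° and 23.23037′; 0 + 23.23037/60 = 0.3871728
  W ⇒ negate
Point 4:
  Lat: degrees = first 2 digits = 58, minutes = 2.3108; 58 + 2.3108/60 = 58.0385133
  N ⇒ keep positive
  λ: split at 3 digits → 114° and 55.0933′; 114 + 55.0933/60 = 114.9182217
  hemisphere W, so the sign is −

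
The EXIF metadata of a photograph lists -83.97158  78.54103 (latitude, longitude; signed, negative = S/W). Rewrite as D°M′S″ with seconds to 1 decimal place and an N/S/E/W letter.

83°58′17.7″ S, 78°32′27.7″ E

Latitude is negative → S; |value| = 83.971580
Latitude: 0.971580° → 58.29480′; 0.29480 × 60 = 17.688″
λ: whole degrees 78; 32.46180′ → 32′ and 27.708″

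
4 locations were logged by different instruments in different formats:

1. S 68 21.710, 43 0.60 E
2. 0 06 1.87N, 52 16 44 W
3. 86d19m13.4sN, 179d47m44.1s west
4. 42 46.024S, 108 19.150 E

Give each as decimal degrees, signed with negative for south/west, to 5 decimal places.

Point 1:
  Latitude: 21.71′ = 0.361833°; total 68.361833
  S → negative
  λ: 43 + 0.6/60 = 43.010000
  E ⇒ keep positive
Point 2:
  Latitude: 6′ + 1.87″ = 6.03117′; 0 + 6.03117/60 = 0.100519
  N ⇒ keep positive
  Longitude: 52° + 16/60 + 44/3600 = 52 + 0.266667 + 0.012222 = 52.278889
  W → negative
Point 3:
  Lat: 86 + 19/60 + 13.4/3600 = 86.320389
  N ⇒ keep positive
  Longitude: 179° + 47/60 + 44.1/3600 = 179 + 0.783333 + 0.012250 = 179.795583
  W ⇒ negate
Point 4:
  Lat: 42 + 46.024/60 = 42.767067
  S ⇒ negate
  Lon: 108 + 19.15/60 = 108.319167
  E → positive

1. -68.36183, 43.01000
2. 0.10052, -52.27889
3. 86.32039, -179.79558
4. -42.76707, 108.31917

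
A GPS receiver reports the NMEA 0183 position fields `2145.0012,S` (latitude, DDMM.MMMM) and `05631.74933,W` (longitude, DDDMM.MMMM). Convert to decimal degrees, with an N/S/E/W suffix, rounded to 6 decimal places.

Lat: degrees = first 2 digits = 21, minutes = 45.0012; 21 + 45.0012/60 = 21.7500200
Longitude: degrees = first 3 digits = 56, minutes = 31.74933; 56 + 31.74933/60 = 56.5291555

21.750020° S, 56.529156° W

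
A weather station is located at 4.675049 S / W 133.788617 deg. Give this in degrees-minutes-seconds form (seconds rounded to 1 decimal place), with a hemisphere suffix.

4°40′30.2″ S, 133°47′19.0″ W

Latitude: whole degrees 4; 40.50294′ → 40′ and 30.176″
Lon: 0.788617° → 47.31702′; 0.31702 × 60 = 19.021″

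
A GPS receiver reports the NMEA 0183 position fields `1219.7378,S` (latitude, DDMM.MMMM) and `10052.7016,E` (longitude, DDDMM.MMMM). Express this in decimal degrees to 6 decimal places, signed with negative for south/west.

-12.328963, 100.878360

Latitude: degrees = first 2 digits = 12, minutes = 19.7378; 12 + 19.7378/60 = 12.3289633
S ⇒ negate
Longitude: degrees = first 3 digits = 100, minutes = 52.7016; 100 + 52.7016/60 = 100.8783600
E ⇒ keep positive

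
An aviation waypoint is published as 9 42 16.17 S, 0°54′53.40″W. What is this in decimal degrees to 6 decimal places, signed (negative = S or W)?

Lat: 9° + 42/60 + 16.17/3600 = 9 + 0.700000 + 0.004492 = 9.7044917
hemisphere S, so the sign is −
Longitude: 54′ + 53.4″ = 54.89000′; 0 + 54.89000/60 = 0.9148333
W ⇒ negate

-9.704492, -0.914833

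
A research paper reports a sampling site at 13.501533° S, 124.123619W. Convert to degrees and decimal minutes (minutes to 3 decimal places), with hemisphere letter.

φ: 13° + 0.501533 × 60 = 13° 30.09198′
Lon: minutes = (124.123619 − 124) × 60 = 7.41714

13° 30.092′ S, 124° 7.417′ W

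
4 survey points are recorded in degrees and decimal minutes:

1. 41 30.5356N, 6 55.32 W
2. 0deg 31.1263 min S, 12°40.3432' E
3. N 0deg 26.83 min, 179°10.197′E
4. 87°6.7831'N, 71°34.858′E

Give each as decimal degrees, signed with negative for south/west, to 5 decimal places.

1. 41.50893, -6.92200
2. -0.51877, 12.67239
3. 0.44717, 179.16995
4. 87.11305, 71.58097

Point 1:
  Latitude: 30.5356′ = 0.508927°; total 41.508927
  N → positive
  λ: 6 + 55.32/60 = 6.922000
  W ⇒ negate
Point 2:
  Latitude: 0 + 31.1263/60 = 0.518772
  S ⇒ negate
  λ: 40.3432′ = 0.672387°; total 12.672387
  E ⇒ keep positive
Point 3:
  Latitude: 0 + 26.83/60 = 0.447167
  N ⇒ keep positive
  λ: 179 + 10.197/60 = 179.169950
  E → positive
Point 4:
  φ: 6.7831′ = 0.113052°; total 87.113052
  N → positive
  λ: 71 + 34.858/60 = 71.580967
  E ⇒ keep positive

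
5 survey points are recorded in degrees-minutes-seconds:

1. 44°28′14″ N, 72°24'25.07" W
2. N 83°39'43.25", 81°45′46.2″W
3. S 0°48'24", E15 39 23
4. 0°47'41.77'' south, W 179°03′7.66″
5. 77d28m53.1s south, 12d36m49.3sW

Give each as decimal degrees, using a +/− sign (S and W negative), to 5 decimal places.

Point 1:
  Latitude: 28′ + 14″ = 28.23333′; 44 + 28.23333/60 = 44.470556
  N → positive
  Longitude: 72° + 24/60 + 25.07/3600 = 72 + 0.400000 + 0.006964 = 72.406964
  W ⇒ negate
Point 2:
  φ: 83° + 39/60 + 43.25/3600 = 83 + 0.650000 + 0.012014 = 83.662014
  N ⇒ keep positive
  Lon: 81° + 45/60 + 46.2/3600 = 81 + 0.750000 + 0.012833 = 81.762833
  W → negative
Point 3:
  φ: 0 + 48/60 + 24/3600 = 0.806667
  hemisphere S, so the sign is −
  Lon: 39′ + 23″ = 39.38333′; 15 + 39.38333/60 = 15.656389
  E ⇒ keep positive
Point 4:
  Latitude: 0° + 47/60 + 41.77/3600 = 0 + 0.783333 + 0.011603 = 0.794936
  S → negative
  Longitude: 179° + 3/60 + 7.66/3600 = 179 + 0.050000 + 0.002128 = 179.052128
  hemisphere W, so the sign is −
Point 5:
  Latitude: 28′ + 53.1″ = 28.88500′; 77 + 28.88500/60 = 77.481417
  hemisphere S, so the sign is −
  λ: 12° + 36/60 + 49.3/3600 = 12 + 0.600000 + 0.013694 = 12.613694
  W ⇒ negate

1. 44.47056, -72.40696
2. 83.66201, -81.76283
3. -0.80667, 15.65639
4. -0.79494, -179.05213
5. -77.48142, -12.61369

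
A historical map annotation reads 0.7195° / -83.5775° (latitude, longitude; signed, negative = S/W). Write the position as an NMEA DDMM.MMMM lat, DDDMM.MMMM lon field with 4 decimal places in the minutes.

Lat: fractional part 0.719500 → 43.170000 minutes
Longitude is negative → W; |value| = 83.577500
Lon: 83° + 0.577500 × 60 = 83° 34.650000′

0043.1700,N / 08334.6500,W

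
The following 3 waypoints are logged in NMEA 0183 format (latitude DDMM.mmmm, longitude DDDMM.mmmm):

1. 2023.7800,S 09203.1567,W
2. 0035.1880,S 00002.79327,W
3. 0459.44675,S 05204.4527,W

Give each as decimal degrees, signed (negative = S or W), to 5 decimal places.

1. -20.39633, -92.05261
2. -0.58647, -0.04655
3. -4.99078, -52.07421

Point 1:
  Lat: degrees = first 2 digits = 20, minutes = 23.78; 20 + 23.78/60 = 20.396333
  S ⇒ negate
  λ: degrees = first 3 digits = 92, minutes = 3.1567; 92 + 3.1567/60 = 92.052612
  hemisphere W, so the sign is −
Point 2:
  φ: split at 2 digits → 00° and 35.188′; 0 + 35.188/60 = 0.586467
  S ⇒ negate
  Longitude: degrees = first 3 digits = 0, minutes = 2.79327; 0 + 2.79327/60 = 0.046555
  hemisphere W, so the sign is −
Point 3:
  Latitude: degrees = first 2 digits = 4, minutes = 59.44675; 4 + 59.44675/60 = 4.990779
  S ⇒ negate
  λ: split at 3 digits → 052° and 4.4527′; 52 + 4.4527/60 = 52.074212
  W ⇒ negate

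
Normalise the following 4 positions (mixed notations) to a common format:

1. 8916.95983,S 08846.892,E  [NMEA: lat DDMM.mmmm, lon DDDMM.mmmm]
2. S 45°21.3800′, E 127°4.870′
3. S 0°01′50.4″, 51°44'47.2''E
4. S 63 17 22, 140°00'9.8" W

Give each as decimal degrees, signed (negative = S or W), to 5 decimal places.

1. -89.28266, 88.78153
2. -45.35633, 127.08117
3. -0.03067, 51.74644
4. -63.28944, -140.00272

Point 1:
  φ: split at 2 digits → 89° and 16.95983′; 89 + 16.95983/60 = 89.282664
  hemisphere S, so the sign is −
  Longitude: split at 3 digits → 088° and 46.892′; 88 + 46.892/60 = 88.781533
  E ⇒ keep positive
Point 2:
  Latitude: 45 + 21.38/60 = 45.356333
  S → negative
  Longitude: 127 + 4.87/60 = 127.081167
  E → positive
Point 3:
  Lat: 0 + 1/60 + 50.4/3600 = 0.030667
  S ⇒ negate
  λ: 51° + 44/60 + 47.2/3600 = 51 + 0.733333 + 0.013111 = 51.746444
  E → positive
Point 4:
  φ: 63 + 17/60 + 22/3600 = 63.289444
  S ⇒ negate
  Lon: 0′ + 9.8″ = 0.16333′; 140 + 0.16333/60 = 140.002722
  W ⇒ negate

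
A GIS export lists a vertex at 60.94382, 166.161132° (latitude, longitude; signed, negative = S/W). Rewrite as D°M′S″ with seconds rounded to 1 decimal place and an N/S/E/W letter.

Lat: 0.943820 × 60 = 56.62920′ → 56′, remainder × 60 = 37.752″
λ: 0.161132 × 60 = 9.66792′ → 9′, remainder × 60 = 40.075″

60°56′37.8″ N, 166°09′40.1″ E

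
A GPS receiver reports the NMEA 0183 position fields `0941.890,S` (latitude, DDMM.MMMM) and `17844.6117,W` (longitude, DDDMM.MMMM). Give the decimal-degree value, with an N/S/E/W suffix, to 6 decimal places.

Lat: degrees = first 2 digits = 9, minutes = 41.89; 9 + 41.89/60 = 9.6981667
Lon: degrees = first 3 digits = 178, minutes = 44.6117; 178 + 44.6117/60 = 178.7435283

9.698167° S, 178.743528° W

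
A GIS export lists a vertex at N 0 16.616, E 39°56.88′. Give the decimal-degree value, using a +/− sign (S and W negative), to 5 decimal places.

0.27693, 39.94800

Lat: 0 + 16.616/60 = 0.276933
N → positive
Longitude: 39 + 56.88/60 = 39.948000
E ⇒ keep positive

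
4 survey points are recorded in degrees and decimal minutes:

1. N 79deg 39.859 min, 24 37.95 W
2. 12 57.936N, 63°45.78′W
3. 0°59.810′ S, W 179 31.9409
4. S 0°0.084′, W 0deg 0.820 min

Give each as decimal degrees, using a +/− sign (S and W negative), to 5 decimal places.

1. 79.66432, -24.63250
2. 12.96560, -63.76300
3. -0.99683, -179.53235
4. -0.00140, -0.01367

Point 1:
  Lat: 39.859′ = 0.664317°; total 79.664317
  N ⇒ keep positive
  Longitude: 24 + 37.95/60 = 24.632500
  hemisphere W, so the sign is −
Point 2:
  φ: 57.936′ = 0.965600°; total 12.965600
  N ⇒ keep positive
  Longitude: 45.78′ = 0.763000°; total 63.763000
  W ⇒ negate
Point 3:
  Lat: 0 + 59.81/60 = 0.996833
  S ⇒ negate
  Longitude: 179 + 31.9409/60 = 179.532348
  W ⇒ negate
Point 4:
  φ: 0 + 0.084/60 = 0.001400
  S ⇒ negate
  Lon: 0 + 0.82/60 = 0.013667
  W → negative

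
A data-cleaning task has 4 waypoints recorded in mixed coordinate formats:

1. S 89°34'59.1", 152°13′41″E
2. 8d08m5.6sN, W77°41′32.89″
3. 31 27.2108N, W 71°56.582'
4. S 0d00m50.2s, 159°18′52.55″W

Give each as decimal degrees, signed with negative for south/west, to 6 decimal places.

1. -89.583083, 152.228056
2. 8.134889, -77.692469
3. 31.453513, -71.943033
4. -0.013944, -159.314597

Point 1:
  Latitude: 89 + 34/60 + 59.1/3600 = 89.5830833
  S → negative
  Longitude: 152° + 13/60 + 41/3600 = 152 + 0.216667 + 0.011389 = 152.2280556
  E ⇒ keep positive
Point 2:
  Lat: 8 + 8/60 + 5.6/3600 = 8.1348889
  N ⇒ keep positive
  λ: 77° + 41/60 + 32.89/3600 = 77 + 0.683333 + 0.009136 = 77.6924694
  hemisphere W, so the sign is −
Point 3:
  φ: 27.2108′ = 0.453513°; total 31.4535133
  N → positive
  Longitude: 71 + 56.582/60 = 71.9430333
  W → negative
Point 4:
  Latitude: 0′ + 50.2″ = 0.83667′; 0 + 0.83667/60 = 0.0139444
  hemisphere S, so the sign is −
  λ: 18′ + 52.55″ = 18.87583′; 159 + 18.87583/60 = 159.3145972
  hemisphere W, so the sign is −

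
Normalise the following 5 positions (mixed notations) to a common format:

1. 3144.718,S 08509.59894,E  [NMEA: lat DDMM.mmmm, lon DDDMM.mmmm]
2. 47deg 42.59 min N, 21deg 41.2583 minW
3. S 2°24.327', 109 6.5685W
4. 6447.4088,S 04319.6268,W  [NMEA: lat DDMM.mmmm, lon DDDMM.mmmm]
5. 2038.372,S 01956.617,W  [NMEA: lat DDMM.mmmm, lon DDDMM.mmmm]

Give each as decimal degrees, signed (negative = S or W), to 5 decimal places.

Point 1:
  Lat: split at 2 digits → 31° and 44.718′; 31 + 44.718/60 = 31.745300
  S ⇒ negate
  Longitude: degrees = first 3 digits = 85, minutes = 9.59894; 85 + 9.59894/60 = 85.159982
  E → positive
Point 2:
  φ: 42.59′ = 0.709833°; total 47.709833
  N ⇒ keep positive
  Longitude: 41.2583′ = 0.687638°; total 21.687638
  W → negative
Point 3:
  Lat: 24.327′ = 0.405450°; total 2.405450
  S ⇒ negate
  λ: 109 + 6.5685/60 = 109.109475
  hemisphere W, so the sign is −
Point 4:
  Lat: split at 2 digits → 64° and 47.4088′; 64 + 47.4088/60 = 64.790147
  S ⇒ negate
  λ: split at 3 digits → 043° and 19.6268′; 43 + 19.6268/60 = 43.327113
  hemisphere W, so the sign is −
Point 5:
  φ: split at 2 digits → 20° and 38.372′; 20 + 38.372/60 = 20.639533
  S ⇒ negate
  Lon: split at 3 digits → 019° and 56.617′; 19 + 56.617/60 = 19.943617
  hemisphere W, so the sign is −

1. -31.74530, 85.15998
2. 47.70983, -21.68764
3. -2.40545, -109.10948
4. -64.79015, -43.32711
5. -20.63953, -19.94362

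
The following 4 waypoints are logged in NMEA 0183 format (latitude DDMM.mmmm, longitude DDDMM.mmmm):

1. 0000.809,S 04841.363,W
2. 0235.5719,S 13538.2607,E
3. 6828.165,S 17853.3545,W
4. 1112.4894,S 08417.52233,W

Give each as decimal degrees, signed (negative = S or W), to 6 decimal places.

Point 1:
  Latitude: split at 2 digits → 00° and 0.809′; 0 + 0.809/60 = 0.0134833
  S ⇒ negate
  Lon: split at 3 digits → 048° and 41.363′; 48 + 41.363/60 = 48.6893833
  hemisphere W, so the sign is −
Point 2:
  Latitude: degrees = first 2 digits = 2, minutes = 35.5719; 2 + 35.5719/60 = 2.5928650
  hemisphere S, so the sign is −
  Longitude: degrees = first 3 digits = 135, minutes = 38.2607; 135 + 38.2607/60 = 135.6376783
  E → positive
Point 3:
  Lat: split at 2 digits → 68° and 28.165′; 68 + 28.165/60 = 68.4694167
  hemisphere S, so the sign is −
  λ: degrees = first 3 digits = 178, minutes = 53.3545; 178 + 53.3545/60 = 178.8892417
  W → negative
Point 4:
  φ: split at 2 digits → 11° and 12.4894′; 11 + 12.4894/60 = 11.2081567
  S → negative
  λ: split at 3 digits → 084° and 17.52233′; 84 + 17.52233/60 = 84.2920388
  W ⇒ negate

1. -0.013483, -48.689383
2. -2.592865, 135.637678
3. -68.469417, -178.889242
4. -11.208157, -84.292039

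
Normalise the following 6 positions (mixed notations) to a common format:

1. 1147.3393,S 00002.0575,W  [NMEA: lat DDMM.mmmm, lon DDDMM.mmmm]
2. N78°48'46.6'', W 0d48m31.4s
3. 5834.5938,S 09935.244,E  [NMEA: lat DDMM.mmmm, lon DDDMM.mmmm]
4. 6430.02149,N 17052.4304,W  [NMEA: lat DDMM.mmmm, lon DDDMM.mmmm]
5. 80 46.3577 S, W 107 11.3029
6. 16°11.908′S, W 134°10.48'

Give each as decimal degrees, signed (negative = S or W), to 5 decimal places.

1. -11.78899, -0.03429
2. 78.81294, -0.80872
3. -58.57656, 99.58740
4. 64.50036, -170.87384
5. -80.77263, -107.18838
6. -16.19847, -134.17467

Point 1:
  φ: degrees = first 2 digits = 11, minutes = 47.3393; 11 + 47.3393/60 = 11.788988
  S → negative
  Lon: degrees = first 3 digits = 0, minutes = 2.0575; 0 + 2.0575/60 = 0.034292
  hemisphere W, so the sign is −
Point 2:
  φ: 78 + 48/60 + 46.6/3600 = 78.812944
  N ⇒ keep positive
  Longitude: 48′ + 31.4″ = 48.52333′; 0 + 48.52333/60 = 0.808722
  hemisphere W, so the sign is −
Point 3:
  φ: split at 2 digits → 58° and 34.5938′; 58 + 34.5938/60 = 58.576563
  hemisphere S, so the sign is −
  Lon: degrees = first 3 digits = 99, minutes = 35.244; 99 + 35.244/60 = 99.587400
  E ⇒ keep positive
Point 4:
  φ: degrees = first 2 digits = 64, minutes = 30.02149; 64 + 30.02149/60 = 64.500358
  N → positive
  λ: split at 3 digits → 170° and 52.4304′; 170 + 52.4304/60 = 170.873840
  W ⇒ negate
Point 5:
  Latitude: 46.3577′ = 0.772628°; total 80.772628
  S → negative
  λ: 107 + 11.3029/60 = 107.188382
  W ⇒ negate
Point 6:
  φ: 16 + 11.908/60 = 16.198467
  S ⇒ negate
  λ: 134 + 10.48/60 = 134.174667
  hemisphere W, so the sign is −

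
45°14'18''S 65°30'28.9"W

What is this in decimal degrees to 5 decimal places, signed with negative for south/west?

Lat: 45° + 14/60 + 18/3600 = 45 + 0.233333 + 0.005000 = 45.238333
S ⇒ negate
Longitude: 65° + 30/60 + 28.9/3600 = 65 + 0.500000 + 0.008028 = 65.508028
hemisphere W, so the sign is −

-45.23833, -65.50803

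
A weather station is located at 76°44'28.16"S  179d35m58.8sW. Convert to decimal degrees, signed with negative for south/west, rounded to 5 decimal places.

-76.74116, -179.59967

Lat: 76 + 44/60 + 28.16/3600 = 76.741156
S → negative
Longitude: 35′ + 58.8″ = 35.98000′; 179 + 35.98000/60 = 179.599667
W → negative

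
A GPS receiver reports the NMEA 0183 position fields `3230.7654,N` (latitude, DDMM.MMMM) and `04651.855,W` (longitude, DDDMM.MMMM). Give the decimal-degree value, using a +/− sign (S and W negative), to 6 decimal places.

32.512757, -46.864250

φ: degrees = first 2 digits = 32, minutes = 30.7654; 32 + 30.7654/60 = 32.5127567
N → positive
λ: degrees = first 3 digits = 46, minutes = 51.855; 46 + 51.855/60 = 46.8642500
hemisphere W, so the sign is −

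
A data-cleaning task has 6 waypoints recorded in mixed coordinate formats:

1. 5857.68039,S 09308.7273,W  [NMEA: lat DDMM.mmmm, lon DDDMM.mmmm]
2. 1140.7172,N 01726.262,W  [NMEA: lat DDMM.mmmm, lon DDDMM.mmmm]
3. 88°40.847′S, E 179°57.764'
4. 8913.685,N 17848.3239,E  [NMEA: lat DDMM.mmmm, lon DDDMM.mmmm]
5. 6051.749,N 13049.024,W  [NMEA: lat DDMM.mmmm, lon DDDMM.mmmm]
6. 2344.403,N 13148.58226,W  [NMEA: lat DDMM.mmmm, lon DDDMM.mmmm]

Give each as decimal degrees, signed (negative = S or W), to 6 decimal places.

Point 1:
  Lat: split at 2 digits → 58° and 57.68039′; 58 + 57.68039/60 = 58.9613398
  S → negative
  λ: degrees = first 3 digits = 93, minutes = 8.7273; 93 + 8.7273/60 = 93.1454550
  hemisphere W, so the sign is −
Point 2:
  Latitude: degrees = first 2 digits = 11, minutes = 40.7172; 11 + 40.7172/60 = 11.6786200
  N ⇒ keep positive
  Lon: degrees = first 3 digits = 17, minutes = 26.262; 17 + 26.262/60 = 17.4377000
  W → negative
Point 3:
  φ: 88 + 40.847/60 = 88.6807833
  S → negative
  Lon: 57.764′ = 0.962733°; total 179.9627333
  E → positive
Point 4:
  Lat: split at 2 digits → 89° and 13.685′; 89 + 13.685/60 = 89.2280833
  N → positive
  Longitude: split at 3 digits → 178° and 48.3239′; 178 + 48.3239/60 = 178.8053983
  E ⇒ keep positive
Point 5:
  φ: degrees = first 2 digits = 60, minutes = 51.749; 60 + 51.749/60 = 60.8624833
  N ⇒ keep positive
  Lon: split at 3 digits → 130° and 49.024′; 130 + 49.024/60 = 130.8170667
  hemisphere W, so the sign is −
Point 6:
  φ: split at 2 digits → 23° and 44.403′; 23 + 44.403/60 = 23.7400500
  N → positive
  Longitude: split at 3 digits → 131° and 48.58226′; 131 + 48.58226/60 = 131.8097043
  W → negative

1. -58.961340, -93.145455
2. 11.678620, -17.437700
3. -88.680783, 179.962733
4. 89.228083, 178.805398
5. 60.862483, -130.817067
6. 23.740050, -131.809704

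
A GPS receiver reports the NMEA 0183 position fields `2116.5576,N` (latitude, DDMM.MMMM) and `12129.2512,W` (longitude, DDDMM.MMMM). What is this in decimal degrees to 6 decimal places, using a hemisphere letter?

21.275960° N, 121.487520° W

Lat: split at 2 digits → 21° and 16.5576′; 21 + 16.5576/60 = 21.2759600
λ: split at 3 digits → 121° and 29.2512′; 121 + 29.2512/60 = 121.4875200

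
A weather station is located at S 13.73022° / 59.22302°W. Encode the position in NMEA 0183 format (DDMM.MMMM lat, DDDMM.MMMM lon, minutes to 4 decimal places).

1343.8132,S / 05913.3812,W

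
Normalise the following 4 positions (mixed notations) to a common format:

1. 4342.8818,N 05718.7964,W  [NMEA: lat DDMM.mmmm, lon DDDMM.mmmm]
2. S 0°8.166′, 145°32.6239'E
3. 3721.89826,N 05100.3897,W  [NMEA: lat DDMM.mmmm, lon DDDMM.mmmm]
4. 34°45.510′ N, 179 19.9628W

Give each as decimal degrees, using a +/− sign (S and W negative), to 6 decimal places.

1. 43.714697, -57.313273
2. -0.136100, 145.543732
3. 37.364971, -51.006495
4. 34.758500, -179.332713

Point 1:
  Latitude: split at 2 digits → 43° and 42.8818′; 43 + 42.8818/60 = 43.7146967
  N → positive
  Longitude: degrees = first 3 digits = 57, minutes = 18.7964; 57 + 18.7964/60 = 57.3132733
  W → negative
Point 2:
  Lat: 8.166′ = 0.136100°; total 0.1361000
  S → negative
  Lon: 32.6239′ = 0.543732°; total 145.5437317
  E → positive
Point 3:
  Lat: split at 2 digits → 37° and 21.89826′; 37 + 21.89826/60 = 37.3649710
  N ⇒ keep positive
  Lon: degrees = first 3 digits = 51, minutes = 0.3897; 51 + 0.3897/60 = 51.0064950
  W ⇒ negate
Point 4:
  Lat: 45.51′ = 0.758500°; total 34.7585000
  N ⇒ keep positive
  λ: 19.9628′ = 0.332713°; total 179.3327133
  W → negative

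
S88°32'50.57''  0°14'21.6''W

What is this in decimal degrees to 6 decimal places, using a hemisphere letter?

88.547381° S, 0.239333° W

Lat: 88 + 32/60 + 50.57/3600 = 88.5473806
λ: 14′ + 21.6″ = 14.36000′; 0 + 14.36000/60 = 0.2393333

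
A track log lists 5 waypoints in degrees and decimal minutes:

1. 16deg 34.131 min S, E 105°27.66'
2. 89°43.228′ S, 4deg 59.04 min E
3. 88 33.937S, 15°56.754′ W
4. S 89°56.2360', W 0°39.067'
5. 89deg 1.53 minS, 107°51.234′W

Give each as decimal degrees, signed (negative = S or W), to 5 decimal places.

Point 1:
  φ: 16 + 34.131/60 = 16.568850
  hemisphere S, so the sign is −
  λ: 27.66′ = 0.461000°; total 105.461000
  E → positive
Point 2:
  Lat: 89 + 43.228/60 = 89.720467
  hemisphere S, so the sign is −
  Longitude: 4 + 59.04/60 = 4.984000
  E ⇒ keep positive
Point 3:
  φ: 88 + 33.937/60 = 88.565617
  hemisphere S, so the sign is −
  Lon: 15 + 56.754/60 = 15.945900
  hemisphere W, so the sign is −
Point 4:
  Lat: 56.236′ = 0.937267°; total 89.937267
  hemisphere S, so the sign is −
  Longitude: 39.067′ = 0.651117°; total 0.651117
  hemisphere W, so the sign is −
Point 5:
  Lat: 1.53′ = 0.025500°; total 89.025500
  S ⇒ negate
  Longitude: 51.234′ = 0.853900°; total 107.853900
  W ⇒ negate

1. -16.56885, 105.46100
2. -89.72047, 4.98400
3. -88.56562, -15.94590
4. -89.93727, -0.65112
5. -89.02550, -107.85390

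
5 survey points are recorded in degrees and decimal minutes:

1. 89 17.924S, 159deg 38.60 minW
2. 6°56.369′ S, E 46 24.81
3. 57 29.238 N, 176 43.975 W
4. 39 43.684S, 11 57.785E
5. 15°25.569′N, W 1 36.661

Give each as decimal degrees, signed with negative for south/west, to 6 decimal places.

Point 1:
  Latitude: 89 + 17.924/60 = 89.2987333
  S ⇒ negate
  Lon: 159 + 38.6/60 = 159.6433333
  hemisphere W, so the sign is −
Point 2:
  Lat: 6 + 56.369/60 = 6.9394833
  S ⇒ negate
  λ: 24.81′ = 0.413500°; total 46.4135000
  E → positive
Point 3:
  φ: 29.238′ = 0.487300°; total 57.4873000
  N ⇒ keep positive
  Lon: 43.975′ = 0.732917°; total 176.7329167
  W ⇒ negate
Point 4:
  φ: 39 + 43.684/60 = 39.7280667
  S → negative
  λ: 57.785′ = 0.963083°; total 11.9630833
  E → positive
Point 5:
  Lat: 15 + 25.569/60 = 15.4261500
  N ⇒ keep positive
  λ: 36.661′ = 0.611017°; total 1.6110167
  hemisphere W, so the sign is −

1. -89.298733, -159.643333
2. -6.939483, 46.413500
3. 57.487300, -176.732917
4. -39.728067, 11.963083
5. 15.426150, -1.611017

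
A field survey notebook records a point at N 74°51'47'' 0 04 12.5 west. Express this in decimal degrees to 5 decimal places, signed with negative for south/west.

Lat: 74° + 51/60 + 47/3600 = 74 + 0.850000 + 0.013056 = 74.863056
N → positive
Lon: 4′ + 12.5″ = 4.20833′; 0 + 4.20833/60 = 0.070139
hemisphere W, so the sign is −

74.86306, -0.07014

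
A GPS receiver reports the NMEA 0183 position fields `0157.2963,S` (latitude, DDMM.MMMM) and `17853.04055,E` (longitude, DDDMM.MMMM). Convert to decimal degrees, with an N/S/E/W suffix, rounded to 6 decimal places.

1.954938° S, 178.884009° E

Latitude: degrees = first 2 digits = 1, minutes = 57.2963; 1 + 57.2963/60 = 1.9549383
Lon: split at 3 digits → 178° and 53.04055′; 178 + 53.04055/60 = 178.8840092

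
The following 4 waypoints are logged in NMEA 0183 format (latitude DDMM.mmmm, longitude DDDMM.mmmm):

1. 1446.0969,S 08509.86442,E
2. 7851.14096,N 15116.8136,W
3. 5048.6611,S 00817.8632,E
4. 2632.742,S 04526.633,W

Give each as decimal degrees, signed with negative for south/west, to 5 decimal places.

Point 1:
  φ: split at 2 digits → 14° and 46.0969′; 14 + 46.0969/60 = 14.768282
  S ⇒ negate
  λ: degrees = first 3 digits = 85, minutes = 9.86442; 85 + 9.86442/60 = 85.164407
  E → positive
Point 2:
  φ: degrees = first 2 digits = 78, minutes = 51.14096; 78 + 51.14096/60 = 78.852349
  N → positive
  Lon: split at 3 digits → 151° and 16.8136′; 151 + 16.8136/60 = 151.280227
  W ⇒ negate
Point 3:
  Latitude: split at 2 digits → 50° and 48.6611′; 50 + 48.6611/60 = 50.811018
  S ⇒ negate
  λ: degrees = first 3 digits = 8, minutes = 17.8632; 8 + 17.8632/60 = 8.297720
  E → positive
Point 4:
  Latitude: degrees = first 2 digits = 26, minutes = 32.742; 26 + 32.742/60 = 26.545700
  S ⇒ negate
  Lon: degrees = first 3 digits = 45, minutes = 26.633; 45 + 26.633/60 = 45.443883
  W → negative

1. -14.76828, 85.16441
2. 78.85235, -151.28023
3. -50.81102, 8.29772
4. -26.54570, -45.44388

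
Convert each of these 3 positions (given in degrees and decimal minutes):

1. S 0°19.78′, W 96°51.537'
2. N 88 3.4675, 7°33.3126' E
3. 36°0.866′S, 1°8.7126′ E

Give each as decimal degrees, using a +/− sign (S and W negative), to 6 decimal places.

1. -0.329667, -96.858950
2. 88.057792, 7.555210
3. -36.014433, 1.145210

Point 1:
  φ: 19.78′ = 0.329667°; total 0.3296667
  S ⇒ negate
  Lon: 96 + 51.537/60 = 96.8589500
  W → negative
Point 2:
  Lat: 3.4675′ = 0.057792°; total 88.0577917
  N ⇒ keep positive
  λ: 33.3126′ = 0.555210°; total 7.5552100
  E → positive
Point 3:
  φ: 36 + 0.866/60 = 36.0144333
  hemisphere S, so the sign is −
  Lon: 1 + 8.7126/60 = 1.1452100
  E → positive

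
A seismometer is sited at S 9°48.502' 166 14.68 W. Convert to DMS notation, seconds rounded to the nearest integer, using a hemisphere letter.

Lat: 48.50200′ → 48′ and 0.50200 × 60 = 30.12″
Longitude: 14.68000′ → 14′ and 0.68000 × 60 = 40.80″

9°48′30″ S, 166°14′41″ W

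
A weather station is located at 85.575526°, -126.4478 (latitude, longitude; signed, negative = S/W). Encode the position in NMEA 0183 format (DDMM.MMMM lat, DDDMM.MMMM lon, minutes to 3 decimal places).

φ: 85° + 0.575526 × 60 = 85° 34.53156′
Longitude is negative → W; |value| = 126.447800
λ: 126° + 0.447800 × 60 = 126° 26.86800′

8534.532,N / 12626.868,W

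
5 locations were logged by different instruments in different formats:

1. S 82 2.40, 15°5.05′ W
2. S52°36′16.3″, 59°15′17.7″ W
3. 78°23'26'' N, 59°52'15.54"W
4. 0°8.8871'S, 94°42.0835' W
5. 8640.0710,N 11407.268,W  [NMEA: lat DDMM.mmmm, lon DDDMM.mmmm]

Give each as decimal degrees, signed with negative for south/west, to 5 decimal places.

1. -82.04000, -15.08417
2. -52.60453, -59.25492
3. 78.39056, -59.87098
4. -0.14812, -94.70139
5. 86.66785, -114.12113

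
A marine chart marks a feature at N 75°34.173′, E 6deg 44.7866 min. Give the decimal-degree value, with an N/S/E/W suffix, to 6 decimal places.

Lat: 34.173′ = 0.569550°; total 75.5695500
λ: 6 + 44.7866/60 = 6.7464433

75.569550° N, 6.746443° E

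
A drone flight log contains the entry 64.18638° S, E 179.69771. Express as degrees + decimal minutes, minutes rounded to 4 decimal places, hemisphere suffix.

φ: fractional part 0.186380 → 11.182800 minutes
λ: 179° + 0.697710 × 60 = 179° 41.862600′

64° 11.1828′ S, 179° 41.8626′ E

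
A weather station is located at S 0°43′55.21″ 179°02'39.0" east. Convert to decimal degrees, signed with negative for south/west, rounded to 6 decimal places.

-0.732003, 179.044167

Lat: 0° + 43/60 + 55.21/3600 = 0 + 0.716667 + 0.015336 = 0.7320028
S ⇒ negate
Lon: 179 + 2/60 + 39/3600 = 179.0441667
E → positive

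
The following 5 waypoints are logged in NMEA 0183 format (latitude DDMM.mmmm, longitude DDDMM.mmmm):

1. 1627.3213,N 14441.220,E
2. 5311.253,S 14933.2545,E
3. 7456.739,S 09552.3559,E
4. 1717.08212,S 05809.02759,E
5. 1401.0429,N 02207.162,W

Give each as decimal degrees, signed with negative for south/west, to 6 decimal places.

1. 16.455355, 144.687000
2. -53.187550, 149.554242
3. -74.945650, 95.872598
4. -17.284702, 58.150460
5. 14.017382, -22.119367

Point 1:
  Latitude: split at 2 digits → 16° and 27.3213′; 16 + 27.3213/60 = 16.4553550
  N ⇒ keep positive
  λ: degrees = first 3 digits = 144, minutes = 41.22; 144 + 41.22/60 = 144.6870000
  E → positive
Point 2:
  φ: split at 2 digits → 53° and 11.253′; 53 + 11.253/60 = 53.1875500
  S → negative
  Lon: split at 3 digits → 149° and 33.2545′; 149 + 33.2545/60 = 149.5542417
  E → positive
Point 3:
  Latitude: split at 2 digits → 74° and 56.739′; 74 + 56.739/60 = 74.9456500
  S ⇒ negate
  Longitude: degrees = first 3 digits = 95, minutes = 52.3559; 95 + 52.3559/60 = 95.8725983
  E ⇒ keep positive
Point 4:
  Lat: degrees = first 2 digits = 17, minutes = 17.08212; 17 + 17.08212/60 = 17.2847020
  S → negative
  Lon: degrees = first 3 digits = 58, minutes = 9.02759; 58 + 9.02759/60 = 58.1504598
  E ⇒ keep positive
Point 5:
  φ: degrees = first 2 digits = 14, minutes = 1.0429; 14 + 1.0429/60 = 14.0173817
  N → positive
  Lon: degrees = first 3 digits = 22, minutes = 7.162; 22 + 7.162/60 = 22.1193667
  W → negative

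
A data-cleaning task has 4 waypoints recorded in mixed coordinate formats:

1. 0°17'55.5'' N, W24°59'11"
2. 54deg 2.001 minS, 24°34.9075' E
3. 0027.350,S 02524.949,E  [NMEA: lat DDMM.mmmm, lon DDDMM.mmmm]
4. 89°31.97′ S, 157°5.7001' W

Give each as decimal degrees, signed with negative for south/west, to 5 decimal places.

1. 0.29875, -24.98639
2. -54.03335, 24.58179
3. -0.45583, 25.41582
4. -89.53283, -157.09500

Point 1:
  Lat: 17′ + 55.5″ = 17.92500′; 0 + 17.92500/60 = 0.298750
  N ⇒ keep positive
  Longitude: 59′ + 11″ = 59.18333′; 24 + 59.18333/60 = 24.986389
  W ⇒ negate
Point 2:
  Latitude: 54 + 2.001/60 = 54.033350
  S ⇒ negate
  Lon: 24 + 34.9075/60 = 24.581792
  E ⇒ keep positive
Point 3:
  Latitude: degrees = first 2 digits = 0, minutes = 27.35; 0 + 27.35/60 = 0.455833
  S ⇒ negate
  λ: degrees = first 3 digits = 25, minutes = 24.949; 25 + 24.949/60 = 25.415817
  E → positive
Point 4:
  Latitude: 89 + 31.97/60 = 89.532833
  hemisphere S, so the sign is −
  Longitude: 5.7001′ = 0.095002°; total 157.095002
  hemisphere W, so the sign is −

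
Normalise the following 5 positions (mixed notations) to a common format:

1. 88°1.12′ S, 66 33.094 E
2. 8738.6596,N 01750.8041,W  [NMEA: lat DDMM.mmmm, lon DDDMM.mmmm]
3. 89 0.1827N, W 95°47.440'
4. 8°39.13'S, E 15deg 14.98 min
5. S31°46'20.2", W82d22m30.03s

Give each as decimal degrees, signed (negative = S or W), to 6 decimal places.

Point 1:
  Latitude: 88 + 1.12/60 = 88.0186667
  S → negative
  λ: 33.094′ = 0.551567°; total 66.5515667
  E ⇒ keep positive
Point 2:
  Latitude: degrees = first 2 digits = 87, minutes = 38.6596; 87 + 38.6596/60 = 87.6443267
  N → positive
  Longitude: degrees = first 3 digits = 17, minutes = 50.8041; 17 + 50.8041/60 = 17.8467350
  W → negative
Point 3:
  Latitude: 89 + 0.1827/60 = 89.0030450
  N → positive
  Longitude: 95 + 47.44/60 = 95.7906667
  hemisphere W, so the sign is −
Point 4:
  φ: 39.13′ = 0.652167°; total 8.6521667
  S ⇒ negate
  λ: 14.98′ = 0.249667°; total 15.2496667
  E → positive
Point 5:
  φ: 31° + 46/60 + 20.2/3600 = 31 + 0.766667 + 0.005611 = 31.7722778
  S ⇒ negate
  Longitude: 82 + 22/60 + 30.03/3600 = 82.3750083
  W ⇒ negate

1. -88.018667, 66.551567
2. 87.644327, -17.846735
3. 89.003045, -95.790667
4. -8.652167, 15.249667
5. -31.772278, -82.375008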